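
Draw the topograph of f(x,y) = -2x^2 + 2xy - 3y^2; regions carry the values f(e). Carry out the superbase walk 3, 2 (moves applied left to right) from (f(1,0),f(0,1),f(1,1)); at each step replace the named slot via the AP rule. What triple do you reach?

start (-2,-3,-3) = (f(1,0),f(0,1),f(1,1))
replace slot 3: 2·((-2)+(-3)) − (-3) = -7 → (-2,-3,-7)
replace slot 2: 2·((-2)+(-7)) − (-3) = -15 → (-2,-15,-7)

-2,-15,-7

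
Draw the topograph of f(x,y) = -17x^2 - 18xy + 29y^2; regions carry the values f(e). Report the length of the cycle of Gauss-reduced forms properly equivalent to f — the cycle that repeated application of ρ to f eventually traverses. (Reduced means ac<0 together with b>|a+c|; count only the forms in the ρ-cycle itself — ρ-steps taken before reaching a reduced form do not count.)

D = 2296, ⌊√D⌋ = 47
descent: ρ → (29,18,-17)  [lands on river]
river: ρ → (-17,16,30)
river: ρ → (30,44,-3)
river: ρ → (-3,46,15)
river: ρ → (15,44,-6)
river: ρ → (-6,40,29)
ρ-cycle length = 6 (tail of 1 descent step not counted)

6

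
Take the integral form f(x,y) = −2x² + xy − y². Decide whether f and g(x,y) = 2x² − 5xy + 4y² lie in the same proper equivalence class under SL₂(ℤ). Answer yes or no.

D₁ = -7, D₂ = -7
f is negative-definite; reduce −f:
−f: flip: (2,-1,1)→(1,1,2)
−f: reduced (well bottom): (1,1,2) with a≤c, −a<b≤a
flip sign back: reduced form of f is (-1,-1,-2)
g: translate: b→-1 (≡-5 mod 4), so (2,-5,4)→(2,-1,1)
g: flip: (2,-1,1)→(1,1,2)
g: reduced (well bottom): (1,1,2) with a≤c, −a<b≤a
reduced forms (-1, -1, -2) vs (1, 1, 2) ⇒ inequivalent

no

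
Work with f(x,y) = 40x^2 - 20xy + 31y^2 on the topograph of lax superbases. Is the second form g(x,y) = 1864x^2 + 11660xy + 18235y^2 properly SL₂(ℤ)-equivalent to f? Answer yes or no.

D₁ = -4560, D₂ = -4560
f: flip: (40,-20,31)→(31,20,40)
f: reduced (well bottom): (31,20,40) with a≤c, −a<b≤a
g: translate: b→476 (≡11660 mod 3728), so (1864,11660,18235)→(1864,476,31)
g: flip: (1864,476,31)→(31,-476,1864)
g: translate: b→20 (≡-476 mod 62), so (31,-476,1864)→(31,20,40)
g: reduced (well bottom): (31,20,40) with a≤c, −a<b≤a
reduced forms (31, 20, 40) vs (31, 20, 40) ⇒ equivalent

yes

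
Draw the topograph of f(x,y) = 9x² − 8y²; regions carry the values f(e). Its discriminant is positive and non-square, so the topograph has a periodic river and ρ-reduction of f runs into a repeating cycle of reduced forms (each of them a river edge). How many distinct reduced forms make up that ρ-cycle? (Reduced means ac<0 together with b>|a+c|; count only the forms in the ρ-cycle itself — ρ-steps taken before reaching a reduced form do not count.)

D = 288, ⌊√D⌋ = 16
descent: ρ → (-8,16,1)  [lands on river]
river: ρ → (1,16,-8)
ρ-cycle length = 2 (tail of 1 descent step not counted)

2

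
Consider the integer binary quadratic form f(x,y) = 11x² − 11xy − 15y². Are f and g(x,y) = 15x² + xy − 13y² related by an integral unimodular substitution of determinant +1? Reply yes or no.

D₁ = 781, D₂ = 781
river cycle of f (length 18): (-15, 11, 11), (11, 11, -15), (-15, 19, 7), (7, 23, -9), (-9, 13, 17), (17, 21, -5), (-5, 19, 21), (21, 23, -3), (-3, 25, 13), (13, 27, -1), … (8 more)
river cycle of g (length 18): (-13, 25, 3), (3, 23, -21), (-21, 19, 5), (5, 21, -17), (-17, 13, 9), (9, 23, -7), (-7, 19, 15), (15, 11, -11), (-11, 11, 15), (15, 19, -7), … (8 more)
cycles differ ⇒ inequivalent

no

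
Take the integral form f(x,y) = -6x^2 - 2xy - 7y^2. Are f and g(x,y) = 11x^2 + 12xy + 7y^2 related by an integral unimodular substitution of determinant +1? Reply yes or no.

D₁ = -164, D₂ = -164
f is negative-definite; reduce −f:
−f: reduced (well bottom): (6,2,7) with a≤c, −a<b≤a
flip sign back: reduced form of f is (-6,-2,-7)
g: translate: b→-10 (≡12 mod 22), so (11,12,7)→(11,-10,6)
g: flip: (11,-10,6)→(6,10,11)
g: translate: b→-2 (≡10 mod 12), so (6,10,11)→(6,-2,7)
g: reduced (well bottom): (6,-2,7) with a≤c, −a<b≤a
reduced forms (-6, -2, -7) vs (6, -2, 7) ⇒ inequivalent

no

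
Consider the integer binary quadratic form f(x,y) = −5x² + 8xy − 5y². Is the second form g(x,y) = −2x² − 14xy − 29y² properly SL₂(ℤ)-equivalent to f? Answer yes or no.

D₁ = -36, D₂ = -36
f is negative-definite; reduce −f:
−f: translate: b→2 (≡-8 mod 10), so (5,-8,5)→(5,2,2)
−f: flip: (5,2,2)→(2,-2,5)
−f: translate: b→2 (≡-2 mod 4), so (2,-2,5)→(2,2,5)
−f: reduced (well bottom): (2,2,5) with a≤c, −a<b≤a
flip sign back: reduced form of f is (-2,-2,-5)
g is negative-definite; reduce −g:
−g: translate: b→2 (≡14 mod 4), so (2,14,29)→(2,2,5)
−g: reduced (well bottom): (2,2,5) with a≤c, −a<b≤a
flip sign back: reduced form of g is (-2,-2,-5)
reduced forms (-2, -2, -5) vs (-2, -2, -5) ⇒ equivalent

yes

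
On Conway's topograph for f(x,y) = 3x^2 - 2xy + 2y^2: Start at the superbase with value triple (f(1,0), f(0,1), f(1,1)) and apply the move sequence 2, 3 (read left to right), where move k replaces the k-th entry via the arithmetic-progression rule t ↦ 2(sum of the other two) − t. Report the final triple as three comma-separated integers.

start (3,2,3) = (f(1,0),f(0,1),f(1,1))
replace slot 2: 2·(3+3) − 2 = 10 → (3,10,3)
replace slot 3: 2·(3+10) − 3 = 23 → (3,10,23)

3,10,23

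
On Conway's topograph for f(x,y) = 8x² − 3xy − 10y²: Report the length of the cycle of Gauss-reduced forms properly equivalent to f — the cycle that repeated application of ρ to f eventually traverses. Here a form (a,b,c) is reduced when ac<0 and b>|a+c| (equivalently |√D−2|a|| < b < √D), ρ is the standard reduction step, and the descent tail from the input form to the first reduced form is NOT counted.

D = 329, ⌊√D⌋ = 18
descent: ρ → (-10,3,8)  [lands on river]
river: ρ → (8,13,-5)
river: ρ → (-5,17,2)
river: ρ → (2,15,-13)
river: ρ → (-13,11,4)
river: ρ → (4,13,-10)
river: ρ → (-10,7,7)
river: ρ → (7,7,-10)
river: ρ → (-10,13,4)
river: ρ → (4,11,-13)
river: ρ → (-13,15,2)
river: ρ → (2,17,-5)
river: ρ → (-5,13,8)
river: ρ → (8,3,-10)
river: ρ → (-10,17,1)
river: ρ → (1,17,-10)
ρ-cycle length = 16 (tail of 1 descent step not counted)

16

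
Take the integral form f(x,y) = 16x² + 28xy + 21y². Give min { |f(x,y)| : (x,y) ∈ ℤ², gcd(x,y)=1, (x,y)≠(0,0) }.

translate: b→-4 (≡28 mod 32), so (16,28,21)→(16,-4,9)
flip: (16,-4,9)→(9,4,16)
reduced (well bottom): (9,4,16) with a≤c, −a<b≤a
well minimum = a = 9

9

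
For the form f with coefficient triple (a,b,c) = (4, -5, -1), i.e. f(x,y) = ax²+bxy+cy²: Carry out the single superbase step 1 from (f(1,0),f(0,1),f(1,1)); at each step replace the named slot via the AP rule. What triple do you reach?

start (4,-1,-2) = (f(1,0),f(0,1),f(1,1))
replace slot 1: 2·((-1)+(-2)) − 4 = -10 → (-10,-1,-2)

-10,-1,-2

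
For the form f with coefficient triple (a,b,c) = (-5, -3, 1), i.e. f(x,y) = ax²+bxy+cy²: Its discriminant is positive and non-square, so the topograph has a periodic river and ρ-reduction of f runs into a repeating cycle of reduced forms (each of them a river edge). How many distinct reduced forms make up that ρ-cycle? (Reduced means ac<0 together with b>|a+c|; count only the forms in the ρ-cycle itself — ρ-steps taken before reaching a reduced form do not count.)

D = 29, ⌊√D⌋ = 5
descent: ρ → (1,5,-1)  [lands on river]
river: ρ → (-1,5,1)
ρ-cycle length = 2 (tail of 1 descent step not counted)

2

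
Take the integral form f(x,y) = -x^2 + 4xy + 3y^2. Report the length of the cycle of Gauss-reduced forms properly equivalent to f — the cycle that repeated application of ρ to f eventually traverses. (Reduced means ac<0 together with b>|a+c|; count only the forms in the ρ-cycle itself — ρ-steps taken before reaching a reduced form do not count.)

D = 28, ⌊√D⌋ = 5
river: ρ → (3,2,-2)
river: ρ → (-2,2,3)
river: ρ → (3,4,-1)
river: ρ → (-1,4,3)
ρ-cycle length = 4 (tail of 0 descent steps not counted)

4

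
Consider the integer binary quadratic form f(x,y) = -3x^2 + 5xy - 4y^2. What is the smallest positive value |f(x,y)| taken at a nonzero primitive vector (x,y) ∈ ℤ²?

translate: b→1 (≡-5 mod 6), so (3,-5,4)→(3,1,2)
flip: (3,1,2)→(2,-1,3)
reduced (well bottom): (2,-1,3) with a≤c, −a<b≤a
well minimum |f| = |-2| = 2 (negative-definite)

2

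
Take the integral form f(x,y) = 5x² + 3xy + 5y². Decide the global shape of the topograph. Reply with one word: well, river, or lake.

D = b²−4ac = 3² − 4·5·5 = -91
D < 0 ⇒ definite ⇒ every region one sign ⇒ single well

well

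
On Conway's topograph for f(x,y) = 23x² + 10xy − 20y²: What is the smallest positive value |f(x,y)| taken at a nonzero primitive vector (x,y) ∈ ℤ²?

river: ρ → (-20,30,13)
river: ρ → (13,22,-28)
river: ρ → (-28,34,7)
river: ρ → (7,36,-23)
river: ρ → (-23,10,20)
river: ρ → (20,30,-13)
river: ρ → (-13,22,28)
river: ρ → (28,34,-7)
river: ρ → (-7,36,23)
river: ρ → (23,10,-20)
closes: descent 0, river 10
min |a| on river = 7

7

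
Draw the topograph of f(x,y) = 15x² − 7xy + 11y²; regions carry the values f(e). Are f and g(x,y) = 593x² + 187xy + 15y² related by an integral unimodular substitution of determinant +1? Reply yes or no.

D₁ = -611, D₂ = -611
f: flip: (15,-7,11)→(11,7,15)
f: reduced (well bottom): (11,7,15) with a≤c, −a<b≤a
g: flip: (593,187,15)→(15,-187,593)
g: translate: b→-7 (≡-187 mod 30), so (15,-187,593)→(15,-7,11)
g: flip: (15,-7,11)→(11,7,15)
g: reduced (well bottom): (11,7,15) with a≤c, −a<b≤a
reduced forms (11, 7, 15) vs (11, 7, 15) ⇒ equivalent

yes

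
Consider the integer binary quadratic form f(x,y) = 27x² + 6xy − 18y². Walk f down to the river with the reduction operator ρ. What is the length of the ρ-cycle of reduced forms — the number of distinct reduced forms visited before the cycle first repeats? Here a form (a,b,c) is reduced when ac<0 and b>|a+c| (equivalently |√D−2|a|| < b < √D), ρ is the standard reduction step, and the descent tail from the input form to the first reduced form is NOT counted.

D = 1980, ⌊√D⌋ = 44
descent: ρ → (-18,30,15)  [lands on river]
river: ρ → (15,30,-18)
river: ρ → (-18,42,3)
river: ρ → (3,42,-18)
ρ-cycle length = 4 (tail of 1 descent step not counted)

4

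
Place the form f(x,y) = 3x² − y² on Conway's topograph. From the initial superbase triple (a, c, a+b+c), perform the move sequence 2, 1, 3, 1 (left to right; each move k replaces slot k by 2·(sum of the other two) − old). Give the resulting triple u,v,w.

start (3,-1,2) = (f(1,0),f(0,1),f(1,1))
replace slot 2: 2·(3+2) − (-1) = 11 → (3,11,2)
replace slot 1: 2·(11+2) − 3 = 23 → (23,11,2)
replace slot 3: 2·(23+11) − 2 = 66 → (23,11,66)
replace slot 1: 2·(11+66) − 23 = 131 → (131,11,66)

131,11,66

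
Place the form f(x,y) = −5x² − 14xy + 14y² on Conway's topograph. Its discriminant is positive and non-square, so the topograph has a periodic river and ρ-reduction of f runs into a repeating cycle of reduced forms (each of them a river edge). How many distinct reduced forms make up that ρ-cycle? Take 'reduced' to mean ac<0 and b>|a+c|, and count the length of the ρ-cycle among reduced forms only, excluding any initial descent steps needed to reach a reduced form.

D = 476, ⌊√D⌋ = 21
descent: ρ → (14,14,-5)  [lands on river]
river: ρ → (-5,16,11)
river: ρ → (11,6,-10)
river: ρ → (-10,14,7)
river: ρ → (7,14,-10)
river: ρ → (-10,6,11)
river: ρ → (11,16,-5)
river: ρ → (-5,14,14)
ρ-cycle length = 8 (tail of 1 descent step not counted)

8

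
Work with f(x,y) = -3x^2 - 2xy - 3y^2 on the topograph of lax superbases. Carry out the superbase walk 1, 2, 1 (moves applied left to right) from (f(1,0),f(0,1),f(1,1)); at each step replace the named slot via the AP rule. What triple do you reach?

start (-3,-3,-8) = (f(1,0),f(0,1),f(1,1))
replace slot 1: 2·((-3)+(-8)) − (-3) = -19 → (-19,-3,-8)
replace slot 2: 2·((-19)+(-8)) − (-3) = -51 → (-19,-51,-8)
replace slot 1: 2·((-51)+(-8)) − (-19) = -99 → (-99,-51,-8)

-99,-51,-8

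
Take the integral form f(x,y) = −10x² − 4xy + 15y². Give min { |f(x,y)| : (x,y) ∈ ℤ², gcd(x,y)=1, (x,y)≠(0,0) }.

descent: ρ → (15,4,-10)
descent: ρ → (-10,16,9)  [lands on river]
river: ρ → (9,20,-6)
river: ρ → (-6,16,15)
river: ρ → (15,14,-7)
river: ρ → (-7,14,15)
river: ρ → (15,16,-6)
river: ρ → (-6,20,9)
river: ρ → (9,16,-10)
river: ρ → (-10,24,1)
river: ρ → (1,24,-10)
closes: descent 2, river 10
min |a| on river = 1

1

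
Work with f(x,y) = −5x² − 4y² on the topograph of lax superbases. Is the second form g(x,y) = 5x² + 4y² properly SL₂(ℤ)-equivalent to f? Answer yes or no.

D₁ = -80, D₂ = -80
f is negative-definite; reduce −f:
−f: flip: (5,0,4)→(4,0,5)
−f: reduced (well bottom): (4,0,5) with a≤c, −a<b≤a
flip sign back: reduced form of f is (-4,0,-5)
g: flip: (5,0,4)→(4,0,5)
g: reduced (well bottom): (4,0,5) with a≤c, −a<b≤a
reduced forms (-4, 0, -5) vs (4, 0, 5) ⇒ inequivalent

no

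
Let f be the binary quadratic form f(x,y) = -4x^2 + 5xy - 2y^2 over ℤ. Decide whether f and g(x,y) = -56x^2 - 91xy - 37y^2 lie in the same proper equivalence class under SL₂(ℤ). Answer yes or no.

D₁ = -7, D₂ = -7
f is negative-definite; reduce −f:
−f: translate: b→3 (≡-5 mod 8), so (4,-5,2)→(4,3,1)
−f: flip: (4,3,1)→(1,-3,4)
−f: translate: b→1 (≡-3 mod 2), so (1,-3,4)→(1,1,2)
−f: reduced (well bottom): (1,1,2) with a≤c, −a<b≤a
flip sign back: reduced form of f is (-1,-1,-2)
g is negative-definite; reduce −g:
−g: translate: b→-21 (≡91 mod 112), so (56,91,37)→(56,-21,2)
−g: flip: (56,-21,2)→(2,21,56)
−g: translate: b→1 (≡21 mod 4), so (2,21,56)→(2,1,1)
−g: flip: (2,1,1)→(1,-1,2)
−g: translate: b→1 (≡-1 mod 2), so (1,-1,2)→(1,1,2)
−g: reduced (well bottom): (1,1,2) with a≤c, −a<b≤a
flip sign back: reduced form of g is (-1,-1,-2)
reduced forms (-1, -1, -2) vs (-1, -1, -2) ⇒ equivalent

yes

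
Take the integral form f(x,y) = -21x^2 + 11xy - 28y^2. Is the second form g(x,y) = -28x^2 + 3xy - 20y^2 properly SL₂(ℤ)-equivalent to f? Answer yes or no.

D₁ = -2231, D₂ = -2231
f is negative-definite; reduce −f:
−f: reduced (well bottom): (21,-11,28) with a≤c, −a<b≤a
flip sign back: reduced form of f is (-21,11,-28)
g is negative-definite; reduce −g:
−g: flip: (28,-3,20)→(20,3,28)
−g: reduced (well bottom): (20,3,28) with a≤c, −a<b≤a
flip sign back: reduced form of g is (-20,-3,-28)
reduced forms (-21, 11, -28) vs (-20, -3, -28) ⇒ inequivalent

no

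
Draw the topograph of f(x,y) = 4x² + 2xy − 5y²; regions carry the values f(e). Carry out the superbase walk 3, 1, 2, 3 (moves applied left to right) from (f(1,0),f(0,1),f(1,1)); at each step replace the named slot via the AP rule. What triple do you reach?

start (4,-5,1) = (f(1,0),f(0,1),f(1,1))
replace slot 3: 2·(4+(-5)) − 1 = -3 → (4,-5,-3)
replace slot 1: 2·((-5)+(-3)) − 4 = -20 → (-20,-5,-3)
replace slot 2: 2·((-20)+(-3)) − (-5) = -41 → (-20,-41,-3)
replace slot 3: 2·((-20)+(-41)) − (-3) = -119 → (-20,-41,-119)

-20,-41,-119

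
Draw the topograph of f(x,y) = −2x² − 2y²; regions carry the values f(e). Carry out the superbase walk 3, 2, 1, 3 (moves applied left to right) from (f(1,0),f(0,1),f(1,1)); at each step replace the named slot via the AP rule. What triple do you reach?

start (-2,-2,-4) = (f(1,0),f(0,1),f(1,1))
replace slot 3: 2·((-2)+(-2)) − (-4) = -4 → (-2,-2,-4)
replace slot 2: 2·((-2)+(-4)) − (-2) = -10 → (-2,-10,-4)
replace slot 1: 2·((-10)+(-4)) − (-2) = -26 → (-26,-10,-4)
replace slot 3: 2·((-26)+(-10)) − (-4) = -68 → (-26,-10,-68)

-26,-10,-68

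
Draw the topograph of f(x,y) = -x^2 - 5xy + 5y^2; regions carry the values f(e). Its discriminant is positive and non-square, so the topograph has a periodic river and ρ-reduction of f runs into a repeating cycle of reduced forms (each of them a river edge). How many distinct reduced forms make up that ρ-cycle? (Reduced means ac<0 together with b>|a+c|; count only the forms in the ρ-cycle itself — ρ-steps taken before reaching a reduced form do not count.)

D = 45, ⌊√D⌋ = 6
descent: ρ → (5,5,-1)  [lands on river]
river: ρ → (-1,5,5)
ρ-cycle length = 2 (tail of 1 descent step not counted)

2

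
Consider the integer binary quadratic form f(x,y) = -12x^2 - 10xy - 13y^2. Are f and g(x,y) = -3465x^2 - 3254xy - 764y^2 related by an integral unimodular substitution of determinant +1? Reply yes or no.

D₁ = -524, D₂ = -524
f is negative-definite; reduce −f:
−f: reduced (well bottom): (12,10,13) with a≤c, −a<b≤a
flip sign back: reduced form of f is (-12,-10,-13)
g is negative-definite; reduce −g:
−g: flip: (3465,3254,764)→(764,-3254,3465)
−g: translate: b→-198 (≡-3254 mod 1528), so (764,-3254,3465)→(764,-198,13)
−g: flip: (764,-198,13)→(13,198,764)
−g: translate: b→-10 (≡198 mod 26), so (13,198,764)→(13,-10,12)
−g: flip: (13,-10,12)→(12,10,13)
−g: reduced (well bottom): (12,10,13) with a≤c, −a<b≤a
flip sign back: reduced form of g is (-12,-10,-13)
reduced forms (-12, -10, -13) vs (-12, -10, -13) ⇒ equivalent

yes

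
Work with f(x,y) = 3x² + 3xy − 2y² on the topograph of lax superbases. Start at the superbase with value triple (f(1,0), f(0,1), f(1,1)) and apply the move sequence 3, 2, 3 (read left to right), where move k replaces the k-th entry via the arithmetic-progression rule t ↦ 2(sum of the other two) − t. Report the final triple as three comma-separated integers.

start (3,-2,4) = (f(1,0),f(0,1),f(1,1))
replace slot 3: 2·(3+(-2)) − 4 = -2 → (3,-2,-2)
replace slot 2: 2·(3+(-2)) − (-2) = 4 → (3,4,-2)
replace slot 3: 2·(3+4) − (-2) = 16 → (3,4,16)

3,4,16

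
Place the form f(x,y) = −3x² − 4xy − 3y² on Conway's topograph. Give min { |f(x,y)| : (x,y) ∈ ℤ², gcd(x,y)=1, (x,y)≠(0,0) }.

translate: b→-2 (≡4 mod 6), so (3,4,3)→(3,-2,2)
flip: (3,-2,2)→(2,2,3)
reduced (well bottom): (2,2,3) with a≤c, −a<b≤a
well minimum |f| = |-2| = 2 (negative-definite)

2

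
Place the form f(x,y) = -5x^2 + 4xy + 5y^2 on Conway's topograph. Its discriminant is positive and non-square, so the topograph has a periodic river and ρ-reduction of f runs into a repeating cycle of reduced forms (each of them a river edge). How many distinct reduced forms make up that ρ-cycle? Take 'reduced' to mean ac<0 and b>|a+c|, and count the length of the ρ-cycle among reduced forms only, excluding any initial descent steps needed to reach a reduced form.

D = 116, ⌊√D⌋ = 10
river: ρ → (5,6,-4)
river: ρ → (-4,10,1)
river: ρ → (1,10,-4)
river: ρ → (-4,6,5)
river: ρ → (5,4,-5)
river: ρ → (-5,6,4)
river: ρ → (4,10,-1)
river: ρ → (-1,10,4)
river: ρ → (4,6,-5)
river: ρ → (-5,4,5)
ρ-cycle length = 10 (tail of 0 descent steps not counted)

10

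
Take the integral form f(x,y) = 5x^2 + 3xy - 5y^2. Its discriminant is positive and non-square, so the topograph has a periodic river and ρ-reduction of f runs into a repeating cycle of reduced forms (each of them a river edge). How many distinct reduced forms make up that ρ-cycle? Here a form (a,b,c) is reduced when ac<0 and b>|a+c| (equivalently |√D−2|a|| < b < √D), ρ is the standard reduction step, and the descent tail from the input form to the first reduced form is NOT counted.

D = 109, ⌊√D⌋ = 10
river: ρ → (-5,7,3)
river: ρ → (3,5,-7)
river: ρ → (-7,9,1)
river: ρ → (1,9,-7)
river: ρ → (-7,5,3)
river: ρ → (3,7,-5)
river: ρ → (-5,3,5)
river: ρ → (5,7,-3)
river: ρ → (-3,5,7)
river: ρ → (7,9,-1)
river: ρ → (-1,9,7)
river: ρ → (7,5,-3)
river: ρ → (-3,7,5)
river: ρ → (5,3,-5)
ρ-cycle length = 14 (tail of 0 descent steps not counted)

14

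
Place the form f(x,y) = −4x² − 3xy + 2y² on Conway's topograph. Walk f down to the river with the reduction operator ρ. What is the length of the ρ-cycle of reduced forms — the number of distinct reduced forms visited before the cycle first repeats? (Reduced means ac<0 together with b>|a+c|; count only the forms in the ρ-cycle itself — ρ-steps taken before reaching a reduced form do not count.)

D = 41, ⌊√D⌋ = 6
descent: ρ → (2,3,-4)  [lands on river]
river: ρ → (-4,5,1)
river: ρ → (1,5,-4)
river: ρ → (-4,3,2)
river: ρ → (2,5,-2)
river: ρ → (-2,3,4)
river: ρ → (4,5,-1)
river: ρ → (-1,5,4)
river: ρ → (4,3,-2)
river: ρ → (-2,5,2)
ρ-cycle length = 10 (tail of 1 descent step not counted)

10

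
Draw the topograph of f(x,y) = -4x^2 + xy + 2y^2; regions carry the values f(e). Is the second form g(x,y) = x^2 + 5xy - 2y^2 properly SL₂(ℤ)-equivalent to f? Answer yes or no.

D₁ = 33, D₂ = 33
river cycle of f (length 4): (2, 3, -3), (-3, 3, 2), (2, 5, -1), (-1, 5, 2)
river cycle of g (length 4): (-2, 3, 3), (3, 3, -2), (-2, 5, 1), (1, 5, -2)
cycles differ ⇒ inequivalent

no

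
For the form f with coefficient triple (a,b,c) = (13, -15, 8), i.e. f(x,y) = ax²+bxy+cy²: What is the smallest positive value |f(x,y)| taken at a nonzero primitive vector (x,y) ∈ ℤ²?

translate: b→11 (≡-15 mod 26), so (13,-15,8)→(13,11,6)
flip: (13,11,6)→(6,-11,13)
translate: b→1 (≡-11 mod 12), so (6,-11,13)→(6,1,8)
reduced (well bottom): (6,1,8) with a≤c, −a<b≤a
well minimum = a = 6

6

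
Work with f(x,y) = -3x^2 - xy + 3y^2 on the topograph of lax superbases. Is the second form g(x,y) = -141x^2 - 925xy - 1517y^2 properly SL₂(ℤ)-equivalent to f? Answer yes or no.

D₁ = 37, D₂ = 37
river cycle of f (length 6): (3, 1, -3), (-3, 5, 1), (1, 5, -3), (-3, 1, 3), (3, 5, -1), (-1, 5, 3)
river cycle of g (length 6): (-1, 5, 3), (3, 1, -3), (-3, 5, 1), (1, 5, -3), (-3, 1, 3), (3, 5, -1)
cycles coincide ⇒ equivalent

yes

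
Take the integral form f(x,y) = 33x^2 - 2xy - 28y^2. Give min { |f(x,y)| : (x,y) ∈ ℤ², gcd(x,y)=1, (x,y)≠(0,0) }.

descent: ρ → (-28,58,3)  [lands on river]
river: ρ → (3,56,-47)
river: ρ → (-47,38,12)
river: ρ → (12,58,-7)
river: ρ → (-7,54,28)
river: ρ → (28,58,-3)
river: ρ → (-3,56,47)
river: ρ → (47,38,-12)
river: ρ → (-12,58,7)
river: ρ → (7,54,-28)
closes: descent 1, river 10
min |a| on river = 3

3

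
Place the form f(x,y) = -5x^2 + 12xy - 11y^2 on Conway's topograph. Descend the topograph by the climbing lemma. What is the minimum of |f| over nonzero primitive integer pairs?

translate: b→-2 (≡-12 mod 10), so (5,-12,11)→(5,-2,4)
flip: (5,-2,4)→(4,2,5)
reduced (well bottom): (4,2,5) with a≤c, −a<b≤a
well minimum |f| = |-4| = 4 (negative-definite)

4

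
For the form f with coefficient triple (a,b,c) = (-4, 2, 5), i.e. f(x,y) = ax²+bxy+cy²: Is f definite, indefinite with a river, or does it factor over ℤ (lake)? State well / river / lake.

D = b²−4ac = 2² − 4·(-4)·5 = 84
D > 0 non-square ⇒ indefinite ⇒ periodic river

river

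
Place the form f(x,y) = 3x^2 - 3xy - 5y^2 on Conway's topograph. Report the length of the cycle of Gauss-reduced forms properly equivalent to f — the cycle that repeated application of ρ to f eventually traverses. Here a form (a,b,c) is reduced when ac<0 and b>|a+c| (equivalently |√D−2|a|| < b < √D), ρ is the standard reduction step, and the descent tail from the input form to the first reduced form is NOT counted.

D = 69, ⌊√D⌋ = 8
descent: ρ → (-5,3,3)  [lands on river]
river: ρ → (3,3,-5)
river: ρ → (-5,7,1)
river: ρ → (1,7,-5)
ρ-cycle length = 4 (tail of 1 descent step not counted)

4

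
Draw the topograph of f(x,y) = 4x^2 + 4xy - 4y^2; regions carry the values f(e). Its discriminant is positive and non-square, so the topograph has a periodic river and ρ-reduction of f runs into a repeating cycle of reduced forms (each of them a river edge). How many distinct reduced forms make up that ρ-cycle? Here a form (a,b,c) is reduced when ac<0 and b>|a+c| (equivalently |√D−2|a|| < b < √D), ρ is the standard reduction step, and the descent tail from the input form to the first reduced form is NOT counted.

D = 80, ⌊√D⌋ = 8
river: ρ → (-4,4,4)
river: ρ → (4,4,-4)
ρ-cycle length = 2 (tail of 0 descent steps not counted)

2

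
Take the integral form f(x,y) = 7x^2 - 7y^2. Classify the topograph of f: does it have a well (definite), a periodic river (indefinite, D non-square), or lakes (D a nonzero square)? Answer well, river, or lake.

D = b²−4ac = 0² − 4·7·(-7) = 196
D = 14² is a perfect square ⇒ form factors over ℤ ⇒ lakes

lake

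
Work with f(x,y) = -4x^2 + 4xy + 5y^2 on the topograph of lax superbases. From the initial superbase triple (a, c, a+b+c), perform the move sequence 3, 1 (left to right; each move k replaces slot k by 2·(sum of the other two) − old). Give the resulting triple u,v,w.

start (-4,5,5) = (f(1,0),f(0,1),f(1,1))
replace slot 3: 2·((-4)+5) − 5 = -3 → (-4,5,-3)
replace slot 1: 2·(5+(-3)) − (-4) = 8 → (8,5,-3)

8,5,-3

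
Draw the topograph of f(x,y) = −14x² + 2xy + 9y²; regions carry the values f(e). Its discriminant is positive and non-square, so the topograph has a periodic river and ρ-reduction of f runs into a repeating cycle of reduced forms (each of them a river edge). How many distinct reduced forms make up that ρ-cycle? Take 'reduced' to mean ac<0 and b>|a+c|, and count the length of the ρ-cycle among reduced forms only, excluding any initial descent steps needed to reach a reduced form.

D = 508, ⌊√D⌋ = 22
descent: ρ → (9,16,-7)  [lands on river]
river: ρ → (-7,12,13)
river: ρ → (13,14,-6)
river: ρ → (-6,22,1)
river: ρ → (1,22,-6)
river: ρ → (-6,14,13)
river: ρ → (13,12,-7)
river: ρ → (-7,16,9)
river: ρ → (9,20,-3)
river: ρ → (-3,22,2)
river: ρ → (2,22,-3)
river: ρ → (-3,20,9)
ρ-cycle length = 12 (tail of 1 descent step not counted)

12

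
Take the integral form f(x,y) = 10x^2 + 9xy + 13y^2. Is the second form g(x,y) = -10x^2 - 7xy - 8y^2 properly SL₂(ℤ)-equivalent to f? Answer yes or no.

D₁ = -439, D₂ = -271
discriminants differ ⇒ not SL₂(ℤ)-equivalent

no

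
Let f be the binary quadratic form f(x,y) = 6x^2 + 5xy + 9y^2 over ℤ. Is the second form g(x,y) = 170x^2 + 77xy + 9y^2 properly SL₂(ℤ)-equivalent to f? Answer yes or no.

D₁ = -191, D₂ = -191
f: reduced (well bottom): (6,5,9) with a≤c, −a<b≤a
g: flip: (170,77,9)→(9,-77,170)
g: translate: b→-5 (≡-77 mod 18), so (9,-77,170)→(9,-5,6)
g: flip: (9,-5,6)→(6,5,9)
g: reduced (well bottom): (6,5,9) with a≤c, −a<b≤a
reduced forms (6, 5, 9) vs (6, 5, 9) ⇒ equivalent

yes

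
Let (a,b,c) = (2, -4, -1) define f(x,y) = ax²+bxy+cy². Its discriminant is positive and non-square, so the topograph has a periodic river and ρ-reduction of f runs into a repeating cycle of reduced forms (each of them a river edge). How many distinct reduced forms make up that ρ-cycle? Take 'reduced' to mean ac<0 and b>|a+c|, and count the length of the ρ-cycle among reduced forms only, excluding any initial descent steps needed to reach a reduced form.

D = 24, ⌊√D⌋ = 4
descent: ρ → (-1,4,2)  [lands on river]
river: ρ → (2,4,-1)
ρ-cycle length = 2 (tail of 1 descent step not counted)

2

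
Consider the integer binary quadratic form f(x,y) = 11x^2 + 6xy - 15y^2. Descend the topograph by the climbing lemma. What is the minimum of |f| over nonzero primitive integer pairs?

river: ρ → (-15,24,2)
river: ρ → (2,24,-15)
river: ρ → (-15,6,11)
river: ρ → (11,16,-10)
river: ρ → (-10,24,3)
river: ρ → (3,24,-10)
river: ρ → (-10,16,11)
river: ρ → (11,6,-15)
closes: descent 0, river 8
min |a| on river = 2

2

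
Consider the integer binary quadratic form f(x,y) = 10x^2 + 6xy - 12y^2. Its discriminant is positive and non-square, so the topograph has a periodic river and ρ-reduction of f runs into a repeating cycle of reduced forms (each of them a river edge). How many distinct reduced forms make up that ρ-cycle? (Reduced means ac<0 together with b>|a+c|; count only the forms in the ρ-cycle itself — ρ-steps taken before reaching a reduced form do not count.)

D = 516, ⌊√D⌋ = 22
river: ρ → (-12,18,4)
river: ρ → (4,22,-2)
river: ρ → (-2,22,4)
river: ρ → (4,18,-12)
river: ρ → (-12,6,10)
river: ρ → (10,14,-8)
river: ρ → (-8,18,6)
river: ρ → (6,18,-8)
river: ρ → (-8,14,10)
river: ρ → (10,6,-12)
ρ-cycle length = 10 (tail of 0 descent steps not counted)

10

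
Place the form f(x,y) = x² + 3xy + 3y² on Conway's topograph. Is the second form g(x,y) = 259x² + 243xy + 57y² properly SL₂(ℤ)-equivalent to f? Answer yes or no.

D₁ = -3, D₂ = -3
f: translate: b→1 (≡3 mod 2), so (1,3,3)→(1,1,1)
f: reduced (well bottom): (1,1,1) with a≤c, −a<b≤a
g: flip: (259,243,57)→(57,-243,259)
g: translate: b→-15 (≡-243 mod 114), so (57,-243,259)→(57,-15,1)
g: flip: (57,-15,1)→(1,15,57)
g: translate: b→1 (≡15 mod 2), so (1,15,57)→(1,1,1)
g: reduced (well bottom): (1,1,1) with a≤c, −a<b≤a
reduced forms (1, 1, 1) vs (1, 1, 1) ⇒ equivalent

yes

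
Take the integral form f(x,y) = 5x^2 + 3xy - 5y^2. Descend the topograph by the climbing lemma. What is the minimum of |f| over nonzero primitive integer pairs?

river: ρ → (-5,7,3)
river: ρ → (3,5,-7)
river: ρ → (-7,9,1)
river: ρ → (1,9,-7)
river: ρ → (-7,5,3)
river: ρ → (3,7,-5)
river: ρ → (-5,3,5)
river: ρ → (5,7,-3)
river: ρ → (-3,5,7)
river: ρ → (7,9,-1)
river: ρ → (-1,9,7)
river: ρ → (7,5,-3)
river: ρ → (-3,7,5)
river: ρ → (5,3,-5)
closes: descent 0, river 14
min |a| on river = 1

1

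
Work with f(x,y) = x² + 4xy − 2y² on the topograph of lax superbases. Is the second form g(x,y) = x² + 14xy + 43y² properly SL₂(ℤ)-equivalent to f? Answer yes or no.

D₁ = 24, D₂ = 24
river cycle of f (length 2): (-2, 4, 1), (1, 4, -2)
river cycle of g (length 2): (1, 4, -2), (-2, 4, 1)
cycles coincide ⇒ equivalent

yes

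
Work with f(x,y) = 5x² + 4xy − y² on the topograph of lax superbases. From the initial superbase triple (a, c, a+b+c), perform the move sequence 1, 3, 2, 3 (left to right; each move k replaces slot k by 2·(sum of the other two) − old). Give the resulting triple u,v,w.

start (5,-1,8) = (f(1,0),f(0,1),f(1,1))
replace slot 1: 2·((-1)+8) − 5 = 9 → (9,-1,8)
replace slot 3: 2·(9+(-1)) − 8 = 8 → (9,-1,8)
replace slot 2: 2·(9+8) − (-1) = 35 → (9,35,8)
replace slot 3: 2·(9+35) − 8 = 80 → (9,35,80)

9,35,80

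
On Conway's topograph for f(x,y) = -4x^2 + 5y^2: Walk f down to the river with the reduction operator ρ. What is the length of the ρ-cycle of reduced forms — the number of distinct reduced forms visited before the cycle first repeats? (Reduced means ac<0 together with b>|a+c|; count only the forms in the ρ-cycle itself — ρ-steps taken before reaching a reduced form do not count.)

D = 80, ⌊√D⌋ = 8
descent: ρ → (5,0,-4)
descent: ρ → (-4,8,1)  [lands on river]
river: ρ → (1,8,-4)
ρ-cycle length = 2 (tail of 2 descent steps not counted)

2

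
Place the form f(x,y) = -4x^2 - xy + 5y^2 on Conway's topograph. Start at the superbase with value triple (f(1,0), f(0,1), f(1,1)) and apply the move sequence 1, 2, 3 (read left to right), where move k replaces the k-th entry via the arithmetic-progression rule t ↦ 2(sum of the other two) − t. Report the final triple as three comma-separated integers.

start (-4,5,0) = (f(1,0),f(0,1),f(1,1))
replace slot 1: 2·(5+0) − (-4) = 14 → (14,5,0)
replace slot 2: 2·(14+0) − 5 = 23 → (14,23,0)
replace slot 3: 2·(14+23) − 0 = 74 → (14,23,74)

14,23,74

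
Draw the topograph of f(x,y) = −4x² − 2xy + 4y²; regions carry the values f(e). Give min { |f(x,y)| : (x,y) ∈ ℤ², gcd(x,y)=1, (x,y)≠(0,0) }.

descent: ρ → (4,2,-4)  [lands on river]
river: ρ → (-4,6,2)
river: ρ → (2,6,-4)
river: ρ → (-4,2,4)
river: ρ → (4,6,-2)
river: ρ → (-2,6,4)
closes: descent 1, river 6
min |a| on river = 2

2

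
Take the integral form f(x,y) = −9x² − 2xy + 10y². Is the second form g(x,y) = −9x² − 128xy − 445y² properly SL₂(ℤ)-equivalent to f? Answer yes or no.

D₁ = 364, D₂ = 364
river cycle of f (length 8): (10, 2, -9), (-9, 16, 3), (3, 14, -14), (-14, 14, 3), (3, 16, -9), (-9, 2, 10), (10, 18, -1), (-1, 18, 10)
river cycle of g (length 8): (-9, 16, 3), (3, 14, -14), (-14, 14, 3), (3, 16, -9), (-9, 2, 10), (10, 18, -1), (-1, 18, 10), (10, 2, -9)
cycles coincide ⇒ equivalent

yes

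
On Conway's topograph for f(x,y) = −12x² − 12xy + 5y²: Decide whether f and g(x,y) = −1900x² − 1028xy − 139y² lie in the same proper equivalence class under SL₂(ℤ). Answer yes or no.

D₁ = 384, D₂ = 384
river cycle of f (length 4): (5, 12, -12), (-12, 12, 5), (5, 18, -3), (-3, 18, 5)
river cycle of g (length 4): (-12, 12, 5), (5, 18, -3), (-3, 18, 5), (5, 12, -12)
cycles coincide ⇒ equivalent

yes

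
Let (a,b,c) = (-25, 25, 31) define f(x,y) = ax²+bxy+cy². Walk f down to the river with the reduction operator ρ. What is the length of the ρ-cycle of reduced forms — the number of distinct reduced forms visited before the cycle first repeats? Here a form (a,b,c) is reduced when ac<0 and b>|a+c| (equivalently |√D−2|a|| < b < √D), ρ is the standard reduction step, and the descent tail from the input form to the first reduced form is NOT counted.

D = 3725, ⌊√D⌋ = 61
river: ρ → (31,37,-19)
river: ρ → (-19,39,29)
river: ρ → (29,19,-29)
river: ρ → (-29,39,19)
river: ρ → (19,37,-31)
river: ρ → (-31,25,25)
river: ρ → (25,25,-31)
river: ρ → (-31,37,19)
river: ρ → (19,39,-29)
river: ρ → (-29,19,29)
river: ρ → (29,39,-19)
river: ρ → (-19,37,31)
river: ρ → (31,25,-25)
river: ρ → (-25,25,31)
ρ-cycle length = 14 (tail of 0 descent steps not counted)

14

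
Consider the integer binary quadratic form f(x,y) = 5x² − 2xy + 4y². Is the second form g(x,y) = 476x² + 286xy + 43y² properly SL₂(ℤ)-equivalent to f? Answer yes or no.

D₁ = -76, D₂ = -76
f: flip: (5,-2,4)→(4,2,5)
f: reduced (well bottom): (4,2,5) with a≤c, −a<b≤a
g: flip: (476,286,43)→(43,-286,476)
g: translate: b→-28 (≡-286 mod 86), so (43,-286,476)→(43,-28,5)
g: flip: (43,-28,5)→(5,28,43)
g: translate: b→-2 (≡28 mod 10), so (5,28,43)→(5,-2,4)
g: flip: (5,-2,4)→(4,2,5)
g: reduced (well bottom): (4,2,5) with a≤c, −a<b≤a
reduced forms (4, 2, 5) vs (4, 2, 5) ⇒ equivalent

yes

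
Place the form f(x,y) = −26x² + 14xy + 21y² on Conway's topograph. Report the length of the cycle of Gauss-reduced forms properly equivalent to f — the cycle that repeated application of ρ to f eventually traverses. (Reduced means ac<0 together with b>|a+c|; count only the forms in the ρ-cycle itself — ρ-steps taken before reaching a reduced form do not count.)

D = 2380, ⌊√D⌋ = 48
river: ρ → (21,28,-19)
river: ρ → (-19,48,1)
river: ρ → (1,48,-19)
river: ρ → (-19,28,21)
river: ρ → (21,14,-26)
river: ρ → (-26,38,9)
river: ρ → (9,34,-34)
river: ρ → (-34,34,9)
river: ρ → (9,38,-26)
river: ρ → (-26,14,21)
ρ-cycle length = 10 (tail of 0 descent steps not counted)

10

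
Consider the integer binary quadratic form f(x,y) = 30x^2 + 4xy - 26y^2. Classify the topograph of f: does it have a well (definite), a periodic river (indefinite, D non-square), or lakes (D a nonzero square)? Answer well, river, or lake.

D = b²−4ac = 4² − 4·30·(-26) = 3136
D = 56² is a perfect square ⇒ form factors over ℤ ⇒ lakes

lake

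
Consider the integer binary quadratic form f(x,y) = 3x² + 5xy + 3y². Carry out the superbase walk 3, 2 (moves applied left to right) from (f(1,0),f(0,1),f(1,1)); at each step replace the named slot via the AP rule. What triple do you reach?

start (3,3,11) = (f(1,0),f(0,1),f(1,1))
replace slot 3: 2·(3+3) − 11 = 1 → (3,3,1)
replace slot 2: 2·(3+1) − 3 = 5 → (3,5,1)

3,5,1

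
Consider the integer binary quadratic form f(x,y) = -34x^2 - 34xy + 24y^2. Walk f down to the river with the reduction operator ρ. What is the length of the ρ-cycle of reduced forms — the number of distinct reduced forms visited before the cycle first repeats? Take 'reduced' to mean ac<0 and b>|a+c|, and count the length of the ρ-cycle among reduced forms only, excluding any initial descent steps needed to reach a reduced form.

D = 4420, ⌊√D⌋ = 66
descent: ρ → (24,34,-34)  [lands on river]
river: ρ → (-34,34,24)
river: ρ → (24,62,-6)
river: ρ → (-6,58,44)
river: ρ → (44,30,-20)
river: ρ → (-20,50,24)
river: ρ → (24,46,-24)
river: ρ → (-24,50,20)
river: ρ → (20,30,-44)
river: ρ → (-44,58,6)
river: ρ → (6,62,-24)
river: ρ → (-24,34,34)
river: ρ → (34,34,-24)
river: ρ → (-24,62,6)
river: ρ → (6,58,-44)
river: ρ → (-44,30,20)
river: ρ → (20,50,-24)
river: ρ → (-24,46,24)
river: ρ → (24,50,-20)
river: ρ → (-20,30,44)
river: ρ → (44,58,-6)
river: ρ → (-6,62,24)
ρ-cycle length = 22 (tail of 1 descent step not counted)

22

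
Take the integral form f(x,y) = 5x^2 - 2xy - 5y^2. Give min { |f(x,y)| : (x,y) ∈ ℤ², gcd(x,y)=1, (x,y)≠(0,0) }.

descent: ρ → (-5,2,5)  [lands on river]
river: ρ → (5,8,-2)
river: ρ → (-2,8,5)
river: ρ → (5,2,-5)
river: ρ → (-5,8,2)
river: ρ → (2,8,-5)
closes: descent 1, river 6
min |a| on river = 2

2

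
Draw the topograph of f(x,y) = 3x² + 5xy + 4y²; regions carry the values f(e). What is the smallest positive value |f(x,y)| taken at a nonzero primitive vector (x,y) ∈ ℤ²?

translate: b→-1 (≡5 mod 6), so (3,5,4)→(3,-1,2)
flip: (3,-1,2)→(2,1,3)
reduced (well bottom): (2,1,3) with a≤c, −a<b≤a
well minimum = a = 2

2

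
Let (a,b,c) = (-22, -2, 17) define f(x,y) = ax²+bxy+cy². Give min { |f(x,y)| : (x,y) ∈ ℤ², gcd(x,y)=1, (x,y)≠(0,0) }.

descent: ρ → (17,36,-3)  [lands on river]
river: ρ → (-3,36,17)
river: ρ → (17,32,-7)
river: ρ → (-7,38,2)
river: ρ → (2,38,-7)
river: ρ → (-7,32,17)
closes: descent 1, river 6
min |a| on river = 2

2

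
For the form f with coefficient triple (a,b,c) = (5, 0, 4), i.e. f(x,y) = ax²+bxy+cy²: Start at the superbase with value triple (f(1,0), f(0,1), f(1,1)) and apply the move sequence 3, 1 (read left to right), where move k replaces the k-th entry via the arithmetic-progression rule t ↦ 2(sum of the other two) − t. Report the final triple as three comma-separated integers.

start (5,4,9) = (f(1,0),f(0,1),f(1,1))
replace slot 3: 2·(5+4) − 9 = 9 → (5,4,9)
replace slot 1: 2·(4+9) − 5 = 21 → (21,4,9)

21,4,9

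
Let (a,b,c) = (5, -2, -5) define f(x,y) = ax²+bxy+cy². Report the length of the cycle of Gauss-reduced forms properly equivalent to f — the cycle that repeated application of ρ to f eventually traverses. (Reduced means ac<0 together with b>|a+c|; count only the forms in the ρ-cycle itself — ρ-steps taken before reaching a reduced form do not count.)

D = 104, ⌊√D⌋ = 10
descent: ρ → (-5,2,5)  [lands on river]
river: ρ → (5,8,-2)
river: ρ → (-2,8,5)
river: ρ → (5,2,-5)
river: ρ → (-5,8,2)
river: ρ → (2,8,-5)
ρ-cycle length = 6 (tail of 1 descent step not counted)

6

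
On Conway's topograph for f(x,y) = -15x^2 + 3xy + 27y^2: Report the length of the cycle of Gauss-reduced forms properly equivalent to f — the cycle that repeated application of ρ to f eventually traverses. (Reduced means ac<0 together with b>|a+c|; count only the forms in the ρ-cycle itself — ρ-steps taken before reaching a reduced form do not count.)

D = 1629, ⌊√D⌋ = 40
descent: ρ → (27,-3,-15)
descent: ρ → (-15,33,9)  [lands on river]
river: ρ → (9,39,-3)
river: ρ → (-3,39,9)
river: ρ → (9,33,-15)
river: ρ → (-15,27,15)
river: ρ → (15,33,-9)
river: ρ → (-9,39,3)
river: ρ → (3,39,-9)
river: ρ → (-9,33,15)
river: ρ → (15,27,-15)
ρ-cycle length = 10 (tail of 2 descent steps not counted)

10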